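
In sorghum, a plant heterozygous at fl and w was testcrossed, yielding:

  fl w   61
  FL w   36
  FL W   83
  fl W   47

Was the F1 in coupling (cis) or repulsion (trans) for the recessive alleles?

The two most frequent classes are FL W (83) and fl w (61); these are the parental (non-recombinant) types.
So the F1 carried FL W on one chromosome and fl w on the other — the recessive alleles are on the same chromosome (cis / coupling).

cis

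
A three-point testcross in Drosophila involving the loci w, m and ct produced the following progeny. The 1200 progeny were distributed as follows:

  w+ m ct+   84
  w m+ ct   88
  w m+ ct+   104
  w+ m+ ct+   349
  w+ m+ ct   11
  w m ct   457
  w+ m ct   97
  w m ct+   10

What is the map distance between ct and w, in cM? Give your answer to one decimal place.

The two most frequent reciprocal classes, w m ct and w+ m+ ct+, are the parental types, so the F1 was w m ct / w+ m+ ct+.
The two rarest classes, w m ct+ and w+ m+ ct, are the double crossovers. Comparing them with the parentals, only the ct allele has switched, so ct is the middle locus and the order is m – ct – w.
Crossovers in the ct–w interval produce the single-crossover classes w+ m ct and w m+ ct+ (97 + 104 = 201) plus the double crossovers (21).
RF(ct–w) = (201 + 21) / 1200 = 222/1200 = 0.1850 → 18.5 cM.

18.5 cM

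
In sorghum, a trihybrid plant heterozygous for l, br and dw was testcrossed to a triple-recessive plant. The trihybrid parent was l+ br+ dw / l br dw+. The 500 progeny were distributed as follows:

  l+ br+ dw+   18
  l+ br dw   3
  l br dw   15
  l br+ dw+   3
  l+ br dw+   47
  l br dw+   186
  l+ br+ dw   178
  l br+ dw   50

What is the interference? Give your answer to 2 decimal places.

0.25

The two rarest classes, l+ br dw and l br+ dw+, are the double crossovers. Comparing them with the parentals, only the br allele has switched, so br is the middle locus and the order is dw – br – l.
dw–br: (33 + 6)/500 = 0.0780; br–l: (97 + 6)/500 = 0.2060.
Expected DCO frequency = 0.0780 × 0.2060 ≈ 0.01607; observed = 6/500 ≈ 0.01200.
Coefficient of coincidence = 0.01200/0.01607 ≈ 0.75; interference = 1 − 0.75 = 0.25.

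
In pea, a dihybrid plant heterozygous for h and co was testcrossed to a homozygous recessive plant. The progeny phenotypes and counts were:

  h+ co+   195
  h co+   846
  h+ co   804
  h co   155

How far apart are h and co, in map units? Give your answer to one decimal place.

17.5 map units

The two most frequent classes, h+ co (804) and h co+ (846), are the parental types, so the F1 was h+ co / h co+.
The recombinant classes are h+ co+ and h co: 195 + 155 = 350.
Recombination frequency = 350/2000 = 0.1750 ≈ 17.5%, i.e. 17.5 map units.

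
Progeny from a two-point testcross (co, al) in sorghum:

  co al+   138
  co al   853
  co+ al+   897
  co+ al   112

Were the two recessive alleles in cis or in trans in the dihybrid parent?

The two most frequent classes are co+ al+ (897) and co al (853); these are the parental (non-recombinant) types.
So the F1 carried co+ al+ on one chromosome and co al on the other — the recessive alleles are on the same chromosome (cis / coupling).

cis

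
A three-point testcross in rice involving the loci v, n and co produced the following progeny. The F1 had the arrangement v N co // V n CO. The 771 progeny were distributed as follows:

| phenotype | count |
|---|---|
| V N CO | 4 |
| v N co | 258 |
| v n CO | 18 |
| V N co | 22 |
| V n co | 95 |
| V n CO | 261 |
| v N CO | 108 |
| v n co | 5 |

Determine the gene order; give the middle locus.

n

The two rarest classes, v n co and V N CO, are the double crossovers. Comparing them with the parentals, only the n allele has switched, so n is the middle locus and the order is co – n – v.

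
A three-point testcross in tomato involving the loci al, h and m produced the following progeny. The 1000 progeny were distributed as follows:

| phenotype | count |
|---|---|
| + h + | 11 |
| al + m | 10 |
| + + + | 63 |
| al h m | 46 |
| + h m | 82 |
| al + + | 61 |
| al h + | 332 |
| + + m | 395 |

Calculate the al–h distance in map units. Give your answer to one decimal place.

16.4 map units

The two most frequent reciprocal classes, + + m and al h +, are the parental types, so the F1 was + + m / al h +.
The two rarest classes, al + m and + h +, are the double crossovers. Comparing them with the parentals, only the al allele has switched, so al is the middle locus and the order is m – al – h.
Crossovers in the al–h interval produce the single-crossover classes + h m and al + + (82 + 61 = 143) plus the double crossovers (21).
RF(al–h) = (143 + 21) / 1000 = 164/1000 = 0.1640 → 16.4 map units.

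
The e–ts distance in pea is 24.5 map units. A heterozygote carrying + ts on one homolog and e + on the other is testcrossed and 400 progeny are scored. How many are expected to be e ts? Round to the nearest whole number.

A map distance of 24.5 map units corresponds to a recombination frequency of 0.245.
The F1 is + ts / e +, so e ts is a recombinant gamete class with expected frequency r/2 = 0.245/2 = 0.1225.
Expected number = 0.1225 × 400 = 49.00 ≈ 49.

49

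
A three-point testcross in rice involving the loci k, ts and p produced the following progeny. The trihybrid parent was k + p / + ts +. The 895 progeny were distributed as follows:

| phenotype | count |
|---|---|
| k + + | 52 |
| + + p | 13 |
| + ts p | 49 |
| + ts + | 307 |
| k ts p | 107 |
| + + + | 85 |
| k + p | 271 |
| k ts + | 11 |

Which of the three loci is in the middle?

k

The two rarest classes, + + p and k ts +, are the double crossovers. Comparing them with the parentals, only the k allele has switched, so k is the middle locus and the order is ts – k – p.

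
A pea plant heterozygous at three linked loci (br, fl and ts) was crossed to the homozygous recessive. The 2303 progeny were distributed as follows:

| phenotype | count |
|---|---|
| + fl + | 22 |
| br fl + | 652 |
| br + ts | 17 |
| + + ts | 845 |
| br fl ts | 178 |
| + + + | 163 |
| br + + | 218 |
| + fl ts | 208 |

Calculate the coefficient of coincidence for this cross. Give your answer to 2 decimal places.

The two most frequent reciprocal classes, + + ts and br fl +, are the parental types, so the F1 was + + ts / br fl +.
The two rarest classes, br + ts and + fl +, are the double crossovers. Comparing them with the parentals, only the br allele has switched, so br is the middle locus and the order is ts – br – fl.
ts–br: (341 + 39)/2303 = 0.1650; br–fl: (426 + 39)/2303 = 0.2019.
Expected DCO frequency = 0.1650 × 0.2019 ≈ 0.03331; observed = 39/2303 ≈ 0.01693.
Coefficient of coincidence = 0.01693/0.03331 ≈ 0.51.

0.51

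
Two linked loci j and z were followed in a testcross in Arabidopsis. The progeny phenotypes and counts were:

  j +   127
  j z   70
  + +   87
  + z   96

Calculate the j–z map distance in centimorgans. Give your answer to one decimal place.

41.3 centimorgans

The two most frequent classes, + z (96) and j + (127), are the parental types, so the F1 was + z / j +.
The recombinant classes are + + and j z: 87 + 70 = 157.
Recombination frequency = 157/380 = 0.4132 ≈ 41.3%, i.e. 41.3 centimorgans.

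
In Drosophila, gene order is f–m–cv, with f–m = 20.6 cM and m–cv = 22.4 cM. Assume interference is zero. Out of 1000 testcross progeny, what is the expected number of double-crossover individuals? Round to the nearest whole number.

46

Map distances give recombination frequencies of 0.206 and 0.224 for the two intervals.
With no interference, expected double-crossover frequency = 0.206 × 0.224 = 0.04614.
Expected number = 0.04614 × 1000 = 46.14 ≈ 46.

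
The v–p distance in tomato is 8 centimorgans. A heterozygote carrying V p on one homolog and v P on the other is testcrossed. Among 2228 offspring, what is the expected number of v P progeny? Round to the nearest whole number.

1025

A map distance of 8 centimorgans corresponds to a recombination frequency of 0.080.
The F1 is V p / v P, so v P is a parental gamete class with expected frequency (1 − r)/2 = 0.920/2 = 0.4600.
Expected number = 0.4600 × 2228 = 1024.88 ≈ 1025.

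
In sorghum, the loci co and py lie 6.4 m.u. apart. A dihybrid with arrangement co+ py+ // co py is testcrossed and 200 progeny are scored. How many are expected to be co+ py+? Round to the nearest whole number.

A map distance of 6.4 m.u. corresponds to a recombination frequency of 0.064.
The F1 is co+ py+ / co py, so co+ py+ is a parental gamete class with expected frequency (1 − r)/2 = 0.936/2 = 0.4680.
Expected number = 0.4680 × 200 = 93.60 ≈ 94.

94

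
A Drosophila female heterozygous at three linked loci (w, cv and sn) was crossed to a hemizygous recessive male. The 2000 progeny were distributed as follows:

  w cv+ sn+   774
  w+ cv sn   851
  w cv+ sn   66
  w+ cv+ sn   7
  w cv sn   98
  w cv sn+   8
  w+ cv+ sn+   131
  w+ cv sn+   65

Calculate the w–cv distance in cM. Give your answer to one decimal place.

12.2 cM

The two most frequent reciprocal classes, w cv+ sn+ and w+ cv sn, are the parental types, so the F1 was w cv+ sn+ / w+ cv sn.
The two rarest classes, w cv sn+ and w+ cv+ sn, are the double crossovers. Comparing them with the parentals, only the cv allele has switched, so cv is the middle locus and the order is w – cv – sn.
Crossovers in the w–cv interval produce the single-crossover classes w+ cv+ sn+ and w cv sn (131 + 98 = 229) plus the double crossovers (15).
RF(w–cv) = (229 + 15) / 2000 = 244/2000 = 0.1220 → 12.2 cM.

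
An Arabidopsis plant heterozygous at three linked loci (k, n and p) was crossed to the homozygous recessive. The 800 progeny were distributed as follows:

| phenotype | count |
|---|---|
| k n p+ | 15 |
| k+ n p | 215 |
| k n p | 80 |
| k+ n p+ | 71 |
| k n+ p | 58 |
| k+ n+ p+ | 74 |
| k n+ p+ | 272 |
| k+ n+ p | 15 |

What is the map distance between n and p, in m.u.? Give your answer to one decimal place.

19.9 m.u.

The two most frequent reciprocal classes, k+ n p and k n+ p+, are the parental types, so the F1 was k+ n p / k n+ p+.
The two rarest classes, k+ n+ p and k n p+, are the double crossovers. Comparing them with the parentals, only the n allele has switched, so n is the middle locus and the order is k – n – p.
Crossovers in the n–p interval produce the single-crossover classes k+ n p+ and k n+ p (71 + 58 = 129) plus the double crossovers (30).
RF(n–p) = (129 + 30) / 800 = 159/800 = 0.1988 → 19.9 m.u.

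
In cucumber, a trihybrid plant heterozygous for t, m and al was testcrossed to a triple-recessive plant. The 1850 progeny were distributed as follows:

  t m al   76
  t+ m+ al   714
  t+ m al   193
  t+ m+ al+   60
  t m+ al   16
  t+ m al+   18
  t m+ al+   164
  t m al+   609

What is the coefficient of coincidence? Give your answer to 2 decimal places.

0.95

The two most frequent reciprocal classes, t m al+ and t+ m+ al, are the parental types, so the F1 was t m al+ / t+ m+ al.
The two rarest classes, t+ m al+ and t m+ al, are the double crossovers. Comparing them with the parentals, only the t allele has switched, so t is the middle locus and the order is m – t – al.
m–t: (357 + 34)/1850 = 0.2114; t–al: (136 + 34)/1850 = 0.0919.
Expected DCO frequency = 0.2114 × 0.0919 ≈ 0.01943; observed = 34/1850 ≈ 0.01838.
Coefficient of coincidence = 0.01838/0.01943 ≈ 0.95.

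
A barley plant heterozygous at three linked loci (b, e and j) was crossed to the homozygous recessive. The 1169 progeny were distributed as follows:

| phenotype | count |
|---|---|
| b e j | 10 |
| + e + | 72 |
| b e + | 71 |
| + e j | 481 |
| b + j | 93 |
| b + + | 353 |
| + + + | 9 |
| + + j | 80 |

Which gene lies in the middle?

b

The two most frequent reciprocal classes, b + + and + e j, are the parental types, so the F1 was b + + / + e j.
The two rarest classes, + + + and b e j, are the double crossovers. Comparing them with the parentals, only the b allele has switched, so b is the middle locus and the order is j – b – e.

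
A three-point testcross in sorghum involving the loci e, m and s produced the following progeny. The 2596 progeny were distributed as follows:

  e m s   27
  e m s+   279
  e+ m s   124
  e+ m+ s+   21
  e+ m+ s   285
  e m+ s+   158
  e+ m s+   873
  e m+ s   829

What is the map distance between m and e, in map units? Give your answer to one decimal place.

23.6 map units

The two most frequent reciprocal classes, e m+ s and e+ m s+, are the parental types, so the F1 was e m+ s / e+ m s+.
The two rarest classes, e m s and e+ m+ s+, are the double crossovers. Comparing them with the parentals, only the m allele has switched, so m is the middle locus and the order is s – m – e.
Crossovers in the m–e interval produce the single-crossover classes e+ m+ s and e m s+ (285 + 279 = 564) plus the double crossovers (48).
RF(m–e) = (564 + 48) / 2596 = 612/2596 = 0.2357 → 23.6 map units.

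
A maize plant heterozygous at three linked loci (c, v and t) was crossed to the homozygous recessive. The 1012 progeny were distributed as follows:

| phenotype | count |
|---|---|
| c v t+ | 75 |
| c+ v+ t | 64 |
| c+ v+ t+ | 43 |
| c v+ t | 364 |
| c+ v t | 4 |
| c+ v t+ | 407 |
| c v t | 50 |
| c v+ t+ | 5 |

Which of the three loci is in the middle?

t

The two most frequent reciprocal classes, c v+ t and c+ v t+, are the parental types, so the F1 was c v+ t / c+ v t+.
The two rarest classes, c v+ t+ and c+ v t, are the double crossovers. Comparing them with the parentals, only the t allele has switched, so t is the middle locus and the order is c – t – v.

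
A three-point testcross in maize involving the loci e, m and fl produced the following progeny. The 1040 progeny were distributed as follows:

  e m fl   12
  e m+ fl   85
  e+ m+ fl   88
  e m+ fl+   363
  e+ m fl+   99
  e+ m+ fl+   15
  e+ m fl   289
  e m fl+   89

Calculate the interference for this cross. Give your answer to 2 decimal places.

The two most frequent reciprocal classes, e+ m fl and e m+ fl+, are the parental types, so the F1 was e+ m fl / e m+ fl+.
The two rarest classes, e m fl and e+ m+ fl+, are the double crossovers. Comparing them with the parentals, only the e allele has switched, so e is the middle locus and the order is m – e – fl.
m–e: (177 + 27)/1040 = 0.1962; e–fl: (184 + 27)/1040 = 0.2029.
Expected DCO frequency = 0.1962 × 0.2029 ≈ 0.03981; observed = 27/1040 ≈ 0.02596.
Coefficient of coincidence = 0.02596/0.03981 ≈ 0.65; interference = 1 − 0.65 = 0.35.

0.35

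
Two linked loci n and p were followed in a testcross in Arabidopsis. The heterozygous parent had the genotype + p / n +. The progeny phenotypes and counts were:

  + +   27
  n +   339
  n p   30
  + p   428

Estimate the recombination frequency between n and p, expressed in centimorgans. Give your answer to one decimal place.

The recombinant classes are + + and n p: 27 + 30 = 57.
Recombination frequency = 57/824 = 0.0692 ≈ 6.9%, i.e. 6.9 centimorgans.

6.9 centimorgans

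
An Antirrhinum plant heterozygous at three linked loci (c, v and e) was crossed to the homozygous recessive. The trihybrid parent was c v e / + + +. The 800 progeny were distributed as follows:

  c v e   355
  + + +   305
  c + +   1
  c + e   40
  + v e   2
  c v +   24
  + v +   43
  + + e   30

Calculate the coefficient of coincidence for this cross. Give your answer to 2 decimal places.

0.49

The two rarest classes, + v e and c + +, are the double crossovers. Comparing them with the parentals, only the c allele has switched, so c is the middle locus and the order is v – c – e.
v–c: (83 + 3)/800 = 0.1075; c–e: (54 + 3)/800 = 0.0712.
Expected DCO frequency = 0.1075 × 0.0712 ≈ 0.00765; observed = 3/800 ≈ 0.00375.
Coefficient of coincidence = 0.00375/0.00765 ≈ 0.49.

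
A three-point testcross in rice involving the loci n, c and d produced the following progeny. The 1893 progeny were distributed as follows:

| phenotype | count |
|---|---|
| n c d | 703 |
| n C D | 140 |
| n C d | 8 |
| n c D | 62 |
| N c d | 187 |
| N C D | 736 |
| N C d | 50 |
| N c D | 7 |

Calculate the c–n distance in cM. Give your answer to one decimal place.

The two most frequent reciprocal classes, n c d and N C D, are the parental types, so the F1 was n c d / N C D.
The two rarest classes, n C d and N c D, are the double crossovers. Comparing them with the parentals, only the c allele has switched, so c is the middle locus and the order is d – c – n.
Crossovers in the c–n interval produce the single-crossover classes N c d and n C D (187 + 140 = 327) plus the double crossovers (15).
RF(c–n) = (327 + 15) / 1893 = 342/1893 = 0.1807 → 18.1 cM.

18.1 cM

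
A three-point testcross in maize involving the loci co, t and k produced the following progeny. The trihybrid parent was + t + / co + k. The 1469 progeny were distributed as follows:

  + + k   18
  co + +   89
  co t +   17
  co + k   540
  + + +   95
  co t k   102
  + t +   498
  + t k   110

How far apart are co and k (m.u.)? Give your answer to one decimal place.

15.9 m.u.

The two rarest classes, co t + and + + k, are the double crossovers. Comparing them with the parentals, only the co allele has switched, so co is the middle locus and the order is k – co – t.
Crossovers in the k–co interval produce the single-crossover classes + t k and co + + (110 + 89 = 199) plus the double crossovers (35).
RF(k–co) = (199 + 35) / 1469 = 234/1469 = 0.1593 → 15.9 m.u.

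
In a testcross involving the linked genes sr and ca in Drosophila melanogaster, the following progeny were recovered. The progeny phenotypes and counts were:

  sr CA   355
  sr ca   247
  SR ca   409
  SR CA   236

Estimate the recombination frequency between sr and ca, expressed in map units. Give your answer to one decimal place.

The two most frequent classes, SR ca (409) and sr CA (355), are the parental types, so the F1 was SR ca / sr CA.
The recombinant classes are SR CA and sr ca: 236 + 247 = 483.
Recombination frequency = 483/1247 = 0.3873 ≈ 38.7%, i.e. 38.7 map units.

38.7 map units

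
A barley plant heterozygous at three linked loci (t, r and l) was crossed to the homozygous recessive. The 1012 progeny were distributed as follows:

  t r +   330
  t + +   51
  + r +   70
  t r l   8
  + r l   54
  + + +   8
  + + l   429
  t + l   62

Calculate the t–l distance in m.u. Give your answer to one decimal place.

14.6 m.u.

The two most frequent reciprocal classes, + + l and t r +, are the parental types, so the F1 was + + l / t r +.
The two rarest classes, + + + and t r l, are the double crossovers. Comparing them with the parentals, only the l allele has switched, so l is the middle locus and the order is t – l – r.
Crossovers in the t–l interval produce the single-crossover classes t + l and + r + (62 + 70 = 132) plus the double crossovers (16).
RF(t–l) = (132 + 16) / 1012 = 148/1012 = 0.1462 → 14.6 m.u.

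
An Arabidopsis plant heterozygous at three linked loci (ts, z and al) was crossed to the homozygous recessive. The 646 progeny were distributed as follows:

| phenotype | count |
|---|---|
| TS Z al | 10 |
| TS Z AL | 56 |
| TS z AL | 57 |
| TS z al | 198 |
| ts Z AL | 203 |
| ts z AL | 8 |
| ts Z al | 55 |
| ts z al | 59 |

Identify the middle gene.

z

The two most frequent reciprocal classes, ts Z AL and TS z al, are the parental types, so the F1 was ts Z AL / TS z al.
The two rarest classes, ts z AL and TS Z al, are the double crossovers. Comparing them with the parentals, only the z allele has switched, so z is the middle locus and the order is ts – z – al.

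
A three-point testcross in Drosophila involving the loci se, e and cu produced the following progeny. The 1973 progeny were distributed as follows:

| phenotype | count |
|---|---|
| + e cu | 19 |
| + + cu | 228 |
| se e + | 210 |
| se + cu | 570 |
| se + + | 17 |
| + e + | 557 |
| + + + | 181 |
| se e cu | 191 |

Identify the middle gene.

cu

The two most frequent reciprocal classes, + e + and se + cu, are the parental types, so the F1 was + e + / se + cu.
The two rarest classes, + e cu and se + +, are the double crossovers. Comparing them with the parentals, only the cu allele has switched, so cu is the middle locus and the order is e – cu – se.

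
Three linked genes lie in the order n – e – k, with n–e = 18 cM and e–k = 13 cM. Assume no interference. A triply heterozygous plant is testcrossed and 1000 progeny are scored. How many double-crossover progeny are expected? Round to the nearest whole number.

Map distances give recombination frequencies of 0.180 and 0.130 for the two intervals.
With no interference, expected double-crossover frequency = 0.180 × 0.130 = 0.02340.
Expected number = 0.02340 × 1000 = 23.40 ≈ 23.

23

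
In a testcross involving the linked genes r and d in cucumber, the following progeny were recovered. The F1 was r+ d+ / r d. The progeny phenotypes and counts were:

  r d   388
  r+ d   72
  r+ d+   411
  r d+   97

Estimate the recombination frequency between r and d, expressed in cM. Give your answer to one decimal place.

17.5 cM

The recombinant classes are r+ d and r d+: 72 + 97 = 169.
Recombination frequency = 169/968 = 0.1746 ≈ 17.5%, i.e. 17.5 cM.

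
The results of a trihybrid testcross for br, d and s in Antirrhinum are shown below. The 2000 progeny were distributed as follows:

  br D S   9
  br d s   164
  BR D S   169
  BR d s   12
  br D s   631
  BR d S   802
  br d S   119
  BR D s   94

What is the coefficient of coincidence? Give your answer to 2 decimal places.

The two most frequent reciprocal classes, BR d S and br D s, are the parental types, so the F1 was BR d S / br D s.
The two rarest classes, BR d s and br D S, are the double crossovers. Comparing them with the parentals, only the s allele has switched, so s is the middle locus and the order is br – s – d.
br–s: (213 + 21)/2000 = 0.1170; s–d: (333 + 21)/2000 = 0.1770.
Expected DCO frequency = 0.1170 × 0.1770 ≈ 0.02071; observed = 21/2000 ≈ 0.01050.
Coefficient of coincidence = 0.01050/0.02071 ≈ 0.51.

0.51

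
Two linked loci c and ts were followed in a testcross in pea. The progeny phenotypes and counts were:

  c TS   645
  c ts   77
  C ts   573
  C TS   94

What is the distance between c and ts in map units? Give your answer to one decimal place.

The two most frequent classes, C ts (573) and c TS (645), are the parental types, so the F1 was C ts / c TS.
The recombinant classes are C TS and c ts: 94 + 77 = 171.
Recombination frequency = 171/1389 = 0.1231 ≈ 12.3%, i.e. 12.3 map units.

12.3 map units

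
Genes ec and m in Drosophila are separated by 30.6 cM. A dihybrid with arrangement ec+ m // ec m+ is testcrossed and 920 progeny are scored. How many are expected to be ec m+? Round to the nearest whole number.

319

A map distance of 30.6 cM corresponds to a recombination frequency of 0.306.
The F1 is ec+ m / ec m+, so ec m+ is a parental gamete class with expected frequency (1 − r)/2 = 0.694/2 = 0.3470.
Expected number = 0.3470 × 920 = 319.24 ≈ 319.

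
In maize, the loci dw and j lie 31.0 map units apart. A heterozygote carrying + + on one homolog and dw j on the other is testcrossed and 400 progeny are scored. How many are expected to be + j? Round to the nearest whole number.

62

A map distance of 31.0 map units corresponds to a recombination frequency of 0.310.
The F1 is + + / dw j, so + j is a recombinant gamete class with expected frequency r/2 = 0.310/2 = 0.1550.
Expected number = 0.1550 × 400 = 62.00 ≈ 62.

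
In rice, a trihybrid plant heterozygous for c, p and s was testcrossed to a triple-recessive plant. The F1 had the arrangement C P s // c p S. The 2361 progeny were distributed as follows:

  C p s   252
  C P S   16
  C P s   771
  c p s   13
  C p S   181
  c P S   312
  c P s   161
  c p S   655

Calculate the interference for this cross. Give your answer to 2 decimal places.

The two rarest classes, C P S and c p s, are the double crossovers. Comparing them with the parentals, only the s allele has switched, so s is the middle locus and the order is p – s – c.
p–s: (564 + 29)/2361 = 0.2512; s–c: (342 + 29)/2361 = 0.1571.
Expected DCO frequency = 0.2512 × 0.1571 ≈ 0.03946; observed = 29/2361 ≈ 0.01228.
Coefficient of coincidence = 0.01228/0.03946 ≈ 0.31; interference = 1 − 0.31 = 0.69.

0.69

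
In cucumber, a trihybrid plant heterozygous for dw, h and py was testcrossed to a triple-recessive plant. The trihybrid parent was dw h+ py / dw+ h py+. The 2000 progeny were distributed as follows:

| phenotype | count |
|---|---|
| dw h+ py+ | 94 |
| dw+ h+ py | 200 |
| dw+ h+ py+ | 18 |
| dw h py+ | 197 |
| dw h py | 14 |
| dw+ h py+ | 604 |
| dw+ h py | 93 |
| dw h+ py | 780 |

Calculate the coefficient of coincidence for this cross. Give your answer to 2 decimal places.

The two rarest classes, dw h py and dw+ h+ py+, are the double crossovers. Comparing them with the parentals, only the h allele has switched, so h is the middle locus and the order is dw – h – py.
dw–h: (397 + 32)/2000 = 0.2145; h–py: (187 + 32)/2000 = 0.1095.
Expected DCO frequency = 0.2145 × 0.1095 ≈ 0.02349; observed = 32/2000 ≈ 0.01600.
Coefficient of coincidence = 0.01600/0.02349 ≈ 0.68.

0.68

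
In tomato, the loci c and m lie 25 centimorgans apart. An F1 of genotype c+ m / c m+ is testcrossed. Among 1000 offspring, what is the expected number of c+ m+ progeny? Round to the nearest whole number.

A map distance of 25 centimorgans corresponds to a recombination frequency of 0.250.
The F1 is c+ m / c m+, so c+ m+ is a recombinant gamete class with expected frequency r/2 = 0.250/2 = 0.1250.
Expected number = 0.1250 × 1000 = 125.00 ≈ 125.

125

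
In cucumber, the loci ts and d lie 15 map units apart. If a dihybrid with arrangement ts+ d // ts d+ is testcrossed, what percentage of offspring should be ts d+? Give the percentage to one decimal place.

42.5%

A map distance of 15 map units corresponds to a recombination frequency of 0.150.
The F1 is ts+ d / ts d+, so ts d+ is a parental gamete class with expected frequency (1 − r)/2 = 0.850/2 = 0.4250.
That is 0.4250 = 42.5% of the progeny.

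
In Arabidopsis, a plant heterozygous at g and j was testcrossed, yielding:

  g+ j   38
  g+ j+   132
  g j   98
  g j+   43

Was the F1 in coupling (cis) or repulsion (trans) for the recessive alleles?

The two most frequent classes are g+ j+ (132) and g j (98); these are the parental (non-recombinant) types.
So the F1 carried g+ j+ on one chromosome and g j on the other — the recessive alleles are on the same chromosome (cis / coupling).

cis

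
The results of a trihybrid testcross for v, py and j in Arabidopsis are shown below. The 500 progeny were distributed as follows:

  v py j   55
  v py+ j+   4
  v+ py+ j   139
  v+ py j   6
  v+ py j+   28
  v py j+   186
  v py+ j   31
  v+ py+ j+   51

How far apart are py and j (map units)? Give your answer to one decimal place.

23.2 map units

The two most frequent reciprocal classes, v py j+ and v+ py+ j, are the parental types, so the F1 was v py j+ / v+ py+ j.
The two rarest classes, v py+ j+ and v+ py j, are the double crossovers. Comparing them with the parentals, only the py allele has switched, so py is the middle locus and the order is j – py – v.
Crossovers in the j–py interval produce the single-crossover classes v py j and v+ py+ j+ (55 + 51 = 106) plus the double crossovers (10).
RF(j–py) = (106 + 10) / 500 = 116/500 = 0.2320 → 23.2 map units.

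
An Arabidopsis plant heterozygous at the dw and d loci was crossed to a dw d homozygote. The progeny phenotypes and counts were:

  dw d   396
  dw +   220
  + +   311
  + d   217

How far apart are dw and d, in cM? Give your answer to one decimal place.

38.2 cM

The two most frequent classes, + + (311) and dw d (396), are the parental types, so the F1 was + + / dw d.
The recombinant classes are + d and dw +: 217 + 220 = 437.
Recombination frequency = 437/1144 = 0.3820 ≈ 38.2%, i.e. 38.2 cM.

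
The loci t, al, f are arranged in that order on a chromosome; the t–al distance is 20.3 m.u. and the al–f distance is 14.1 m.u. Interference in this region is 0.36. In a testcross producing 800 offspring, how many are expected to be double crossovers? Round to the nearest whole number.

Map distances give recombination frequencies of 0.203 and 0.141 for the two intervals.
With interference 0.36 (so coincidence = 0.64), expected double-crossover frequency = 0.203 × 0.141 × 0.64 = 0.01832.
Expected number = 0.01832 × 800 = 14.65 ≈ 15.

15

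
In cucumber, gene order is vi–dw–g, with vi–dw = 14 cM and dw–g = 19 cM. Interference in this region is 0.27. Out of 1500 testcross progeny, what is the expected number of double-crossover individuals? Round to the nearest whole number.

29

Map distances give recombination frequencies of 0.140 and 0.190 for the two intervals.
With interference 0.27 (so coincidence = 0.73), expected double-crossover frequency = 0.140 × 0.190 × 0.73 = 0.01942.
Expected number = 0.01942 × 1500 = 29.13 ≈ 29.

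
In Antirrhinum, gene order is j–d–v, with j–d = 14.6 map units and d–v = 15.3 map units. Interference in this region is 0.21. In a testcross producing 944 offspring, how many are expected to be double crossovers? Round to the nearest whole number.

17

Map distances give recombination frequencies of 0.146 and 0.153 for the two intervals.
With interference 0.21 (so coincidence = 0.79), expected double-crossover frequency = 0.146 × 0.153 × 0.79 = 0.01765.
Expected number = 0.01765 × 944 = 16.66 ≈ 17.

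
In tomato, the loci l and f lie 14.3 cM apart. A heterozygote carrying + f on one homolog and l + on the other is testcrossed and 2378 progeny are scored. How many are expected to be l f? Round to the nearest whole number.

170

A map distance of 14.3 cM corresponds to a recombination frequency of 0.143.
The F1 is + f / l +, so l f is a recombinant gamete class with expected frequency r/2 = 0.143/2 = 0.0715.
Expected number = 0.0715 × 2378 = 170.03 ≈ 170.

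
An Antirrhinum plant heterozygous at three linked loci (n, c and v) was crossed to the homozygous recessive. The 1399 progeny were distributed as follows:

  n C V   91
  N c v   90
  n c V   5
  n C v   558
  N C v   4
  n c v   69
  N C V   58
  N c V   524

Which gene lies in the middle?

n

The two most frequent reciprocal classes, n C v and N c V, are the parental types, so the F1 was n C v / N c V.
The two rarest classes, N C v and n c V, are the double crossovers. Comparing them with the parentals, only the n allele has switched, so n is the middle locus and the order is v – n – c.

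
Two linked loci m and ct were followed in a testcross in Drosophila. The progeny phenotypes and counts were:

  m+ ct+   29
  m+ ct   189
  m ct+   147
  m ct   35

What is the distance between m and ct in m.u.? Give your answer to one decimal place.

The two most frequent classes, m+ ct (189) and m ct+ (147), are the parental types, so the F1 was m+ ct / m ct+.
The recombinant classes are m+ ct+ and m ct: 29 + 35 = 64.
Recombination frequency = 64/400 = 0.1600 ≈ 16.0%, i.e. 16.0 m.u.

16.0 m.u.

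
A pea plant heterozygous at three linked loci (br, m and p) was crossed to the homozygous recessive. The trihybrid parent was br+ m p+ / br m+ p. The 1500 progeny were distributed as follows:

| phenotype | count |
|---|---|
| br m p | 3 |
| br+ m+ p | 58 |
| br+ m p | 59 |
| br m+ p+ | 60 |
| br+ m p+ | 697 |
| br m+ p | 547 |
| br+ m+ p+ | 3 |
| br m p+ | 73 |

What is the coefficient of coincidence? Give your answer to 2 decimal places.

0.53

The two rarest classes, br+ m+ p+ and br m p, are the double crossovers. Comparing them with the parentals, only the m allele has switched, so m is the middle locus and the order is p – m – br.
p–m: (119 + 6)/1500 = 0.0833; m–br: (131 + 6)/1500 = 0.0913.
Expected DCO frequency = 0.0833 × 0.0913 ≈ 0.00761; observed = 6/1500 ≈ 0.00400.
Coefficient of coincidence = 0.00400/0.00761 ≈ 0.53.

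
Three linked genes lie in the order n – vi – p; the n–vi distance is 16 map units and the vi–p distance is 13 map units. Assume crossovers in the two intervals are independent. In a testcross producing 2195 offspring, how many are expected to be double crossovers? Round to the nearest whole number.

46

Map distances give recombination frequencies of 0.160 and 0.130 for the two intervals.
With no interference, expected double-crossover frequency = 0.160 × 0.130 = 0.02080.
Expected number = 0.02080 × 2195 = 45.66 ≈ 46.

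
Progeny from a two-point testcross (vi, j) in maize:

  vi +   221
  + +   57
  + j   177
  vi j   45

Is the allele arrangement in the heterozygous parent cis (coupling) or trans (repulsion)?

trans

The two most frequent classes are + j (177) and vi + (221); these are the parental (non-recombinant) types.
So the F1 carried + j on one chromosome and vi + on the other — the recessive alleles are on opposite chromosomes (trans / repulsion).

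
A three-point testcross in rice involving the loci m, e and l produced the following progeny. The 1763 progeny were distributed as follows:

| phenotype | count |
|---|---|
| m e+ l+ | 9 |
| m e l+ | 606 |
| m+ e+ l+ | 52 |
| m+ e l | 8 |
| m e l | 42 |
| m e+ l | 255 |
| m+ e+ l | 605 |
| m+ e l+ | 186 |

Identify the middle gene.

The two most frequent reciprocal classes, m e l+ and m+ e+ l, are the parental types, so the F1 was m e l+ / m+ e+ l.
The two rarest classes, m e+ l+ and m+ e l, are the double crossovers. Comparing them with the parentals, only the e allele has switched, so e is the middle locus and the order is m – e – l.

e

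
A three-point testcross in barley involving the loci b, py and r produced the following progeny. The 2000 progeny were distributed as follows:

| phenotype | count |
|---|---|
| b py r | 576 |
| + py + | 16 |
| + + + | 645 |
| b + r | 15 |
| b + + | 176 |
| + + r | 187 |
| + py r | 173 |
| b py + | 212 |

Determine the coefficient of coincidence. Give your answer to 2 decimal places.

0.38

The two most frequent reciprocal classes, + + + and b py r, are the parental types, so the F1 was + + + / b py r.
The two rarest classes, + py + and b + r, are the double crossovers. Comparing them with the parentals, only the py allele has switched, so py is the middle locus and the order is r – py – b.
r–py: (399 + 31)/2000 = 0.2150; py–b: (349 + 31)/2000 = 0.1900.
Expected DCO frequency = 0.2150 × 0.1900 ≈ 0.04085; observed = 31/2000 ≈ 0.01550.
Coefficient of coincidence = 0.01550/0.04085 ≈ 0.38.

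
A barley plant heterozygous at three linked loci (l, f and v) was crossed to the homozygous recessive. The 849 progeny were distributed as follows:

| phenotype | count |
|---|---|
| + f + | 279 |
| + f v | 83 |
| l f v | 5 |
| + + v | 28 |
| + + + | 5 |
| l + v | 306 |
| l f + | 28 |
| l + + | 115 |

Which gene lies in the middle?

The two most frequent reciprocal classes, + f + and l + v, are the parental types, so the F1 was + f + / l + v.
The two rarest classes, + + + and l f v, are the double crossovers. Comparing them with the parentals, only the f allele has switched, so f is the middle locus and the order is v – f – l.

f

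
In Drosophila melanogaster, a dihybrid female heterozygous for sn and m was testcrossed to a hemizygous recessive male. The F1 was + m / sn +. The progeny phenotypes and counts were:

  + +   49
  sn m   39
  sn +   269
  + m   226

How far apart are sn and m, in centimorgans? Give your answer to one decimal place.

15.1 centimorgans

The recombinant classes are + + and sn m: 49 + 39 = 88.
Recombination frequency = 88/583 = 0.1509 ≈ 15.1%, i.e. 15.1 centimorgans.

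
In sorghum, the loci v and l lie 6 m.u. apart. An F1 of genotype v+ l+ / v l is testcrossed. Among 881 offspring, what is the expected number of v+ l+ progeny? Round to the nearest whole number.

414

A map distance of 6 m.u. corresponds to a recombination frequency of 0.060.
The F1 is v+ l+ / v l, so v+ l+ is a parental gamete class with expected frequency (1 − r)/2 = 0.940/2 = 0.4700.
Expected number = 0.4700 × 881 = 414.07 ≈ 414.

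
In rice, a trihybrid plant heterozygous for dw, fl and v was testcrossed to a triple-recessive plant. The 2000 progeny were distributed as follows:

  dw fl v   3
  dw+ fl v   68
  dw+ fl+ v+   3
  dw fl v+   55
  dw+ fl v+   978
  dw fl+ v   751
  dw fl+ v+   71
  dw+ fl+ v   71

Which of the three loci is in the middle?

The two most frequent reciprocal classes, dw+ fl v+ and dw fl+ v, are the parental types, so the F1 was dw+ fl v+ / dw fl+ v.
The two rarest classes, dw+ fl+ v+ and dw fl v, are the double crossovers. Comparing them with the parentals, only the fl allele has switched, so fl is the middle locus and the order is v – fl – dw.

fl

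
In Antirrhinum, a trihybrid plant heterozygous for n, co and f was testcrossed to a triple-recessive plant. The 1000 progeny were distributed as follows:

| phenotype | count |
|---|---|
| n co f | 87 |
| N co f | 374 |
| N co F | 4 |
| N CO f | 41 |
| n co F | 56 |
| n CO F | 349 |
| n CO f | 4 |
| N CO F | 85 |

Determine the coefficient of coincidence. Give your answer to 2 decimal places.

0.42

The two most frequent reciprocal classes, n CO F and N co f, are the parental types, so the F1 was n CO F / N co f.
The two rarest classes, n CO f and N co F, are the double crossovers. Comparing them with the parentals, only the f allele has switched, so f is the middle locus and the order is co – f – n.
co–f: (97 + 8)/1000 = 0.1050; f–n: (172 + 8)/1000 = 0.1800.
Expected DCO frequency = 0.1050 × 0.1800 ≈ 0.01890; observed = 8/1000 ≈ 0.00800.
Coefficient of coincidence = 0.00800/0.01890 ≈ 0.42.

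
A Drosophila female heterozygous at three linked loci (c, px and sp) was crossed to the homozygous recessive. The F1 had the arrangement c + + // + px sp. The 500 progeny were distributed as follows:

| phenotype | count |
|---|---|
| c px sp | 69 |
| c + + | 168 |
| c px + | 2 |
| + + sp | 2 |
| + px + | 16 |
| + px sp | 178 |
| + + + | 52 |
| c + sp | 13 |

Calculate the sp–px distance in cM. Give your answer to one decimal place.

6.6 cM

The two rarest classes, c px + and + + sp, are the double crossovers. Comparing them with the parentals, only the px allele has switched, so px is the middle locus and the order is sp – px – c.
Crossovers in the sp–px interval produce the single-crossover classes c + sp and + px + (13 + 16 = 29) plus the double crossovers (4).
RF(sp–px) = (29 + 4) / 500 = 33/500 = 0.0660 → 6.6 cM.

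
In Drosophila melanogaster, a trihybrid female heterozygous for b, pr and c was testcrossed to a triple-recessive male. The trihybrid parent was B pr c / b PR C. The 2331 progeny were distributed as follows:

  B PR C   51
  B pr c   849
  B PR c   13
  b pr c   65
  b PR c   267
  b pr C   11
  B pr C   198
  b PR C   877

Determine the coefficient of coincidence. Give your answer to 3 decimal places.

0.817

The two rarest classes, B PR c and b pr C, are the double crossovers. Comparing them with the parentals, only the pr allele has switched, so pr is the middle locus and the order is c – pr – b.
c–pr: (465 + 24)/2331 = 0.2098; pr–b: (116 + 24)/2331 = 0.0601.
Expected DCO frequency = 0.2098 × 0.0601 ≈ 0.01261; observed = 24/2331 ≈ 0.01030.
Coefficient of coincidence = 0.01030/0.01261 ≈ 0.817.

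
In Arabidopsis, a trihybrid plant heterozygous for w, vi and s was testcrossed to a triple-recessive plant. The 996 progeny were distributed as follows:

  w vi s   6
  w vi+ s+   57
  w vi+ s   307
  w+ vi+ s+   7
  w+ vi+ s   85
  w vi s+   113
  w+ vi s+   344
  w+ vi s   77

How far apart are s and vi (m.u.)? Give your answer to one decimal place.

14.8 m.u.

The two most frequent reciprocal classes, w vi+ s and w+ vi s+, are the parental types, so the F1 was w vi+ s / w+ vi s+.
The two rarest classes, w vi s and w+ vi+ s+, are the double crossovers. Comparing them with the parentals, only the vi allele has switched, so vi is the middle locus and the order is w – vi – s.
Crossovers in the vi–s interval produce the single-crossover classes w vi+ s+ and w+ vi s (57 + 77 = 134) plus the double crossovers (13).
RF(vi–s) = (134 + 13) / 996 = 147/996 = 0.1476 → 14.8 m.u.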